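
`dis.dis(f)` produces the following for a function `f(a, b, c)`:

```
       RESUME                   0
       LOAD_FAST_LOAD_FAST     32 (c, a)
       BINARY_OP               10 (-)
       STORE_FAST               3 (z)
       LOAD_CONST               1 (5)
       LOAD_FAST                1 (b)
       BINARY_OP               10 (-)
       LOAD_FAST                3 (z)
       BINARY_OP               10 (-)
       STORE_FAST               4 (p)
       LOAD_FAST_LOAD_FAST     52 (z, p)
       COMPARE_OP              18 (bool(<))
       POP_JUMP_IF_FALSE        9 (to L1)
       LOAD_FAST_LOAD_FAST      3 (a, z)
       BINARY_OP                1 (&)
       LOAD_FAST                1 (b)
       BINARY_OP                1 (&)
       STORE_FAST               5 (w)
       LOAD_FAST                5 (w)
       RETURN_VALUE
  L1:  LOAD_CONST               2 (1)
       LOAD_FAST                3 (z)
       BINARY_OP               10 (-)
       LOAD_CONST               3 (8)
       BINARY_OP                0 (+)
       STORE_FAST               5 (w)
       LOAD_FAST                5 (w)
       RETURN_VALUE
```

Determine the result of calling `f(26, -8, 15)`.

LOAD_FAST_LOAD_FAST c,a → push 15,26. Stack: [15, 26]
BINARY_OP - → 15 - 26 = -11. Stack: [-11]
STORE_FAST z → z=-11. Stack: []
LOAD_CONST → push 5. Stack: [5]
LOAD_FAST b → push -8. Stack: [5, -8]
BINARY_OP - → 5 - -8 = 13. Stack: [13]
LOAD_FAST z → push -11. Stack: [13, -11]
BINARY_OP - → 13 - -11 = 24. Stack: [24]
STORE_FAST p → p=24. Stack: []
LOAD_FAST_LOAD_FAST z,p → push -11,24. Stack: [-11, 24]
COMPARE_OP bool(<) → -11 vs 24 = True. Stack: [True]
POP_JUMP_IF_FALSE → pop True; no jump. Stack: []
LOAD_FAST_LOAD_FAST a,z → push 26,-11. Stack: [26, -11]
BINARY_OP & → 26 & -11 = 16. Stack: [16]
LOAD_FAST b → push -8. Stack: [16, -8]
BINARY_OP & → 16 & -8 = 16. Stack: [16]
STORE_FAST w → w=16. Stack: []
LOAD_FAST w → push 16. Stack: [16]
RETURN_VALUE → return 16.

16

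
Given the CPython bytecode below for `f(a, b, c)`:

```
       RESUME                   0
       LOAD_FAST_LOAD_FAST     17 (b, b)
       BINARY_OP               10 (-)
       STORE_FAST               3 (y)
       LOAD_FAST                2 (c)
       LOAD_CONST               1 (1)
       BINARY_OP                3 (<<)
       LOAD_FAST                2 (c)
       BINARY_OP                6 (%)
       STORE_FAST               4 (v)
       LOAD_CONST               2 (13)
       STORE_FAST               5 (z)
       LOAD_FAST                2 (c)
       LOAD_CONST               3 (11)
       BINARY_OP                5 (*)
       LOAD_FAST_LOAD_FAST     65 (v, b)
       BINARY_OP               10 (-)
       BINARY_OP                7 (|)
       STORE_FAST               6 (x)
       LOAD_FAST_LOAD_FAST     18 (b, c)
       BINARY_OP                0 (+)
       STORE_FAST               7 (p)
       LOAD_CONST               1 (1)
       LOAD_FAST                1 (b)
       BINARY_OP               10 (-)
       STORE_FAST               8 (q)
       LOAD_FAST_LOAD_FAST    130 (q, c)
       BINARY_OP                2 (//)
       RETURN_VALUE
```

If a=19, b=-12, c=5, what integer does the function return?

2

LOAD_FAST_LOAD_FAST b,b → push -12,-12. Stack: [-12, -12]
BINARY_OP - → -12 - -12 = 0. Stack: [0]
STORE_FAST y → y=0. Stack: []
LOAD_FAST c → push 5. Stack: [5]
LOAD_CONST → push 1. Stack: [5, 1]
BINARY_OP << → 5 << 1 = 10. Stack: [10]
LOAD_FAST c → push 5. Stack: [10, 5]
BINARY_OP % → 10 % 5 = 0. Stack: [0]
STORE_FAST v → v=0. Stack: []
LOAD_CONST → push 13. Stack: [13]
STORE_FAST z → z=13. Stack: []
LOAD_FAST c → push 5. Stack: [5]
LOAD_CONST → push 11. Stack: [5, 11]
BINARY_OP * → 5 * 11 = 55. Stack: [55]
LOAD_FAST_LOAD_FAST v,b → push 0,-12. Stack: [55, 0, -12]
BINARY_OP - → 0 - -12 = 12. Stack: [55, 12]
BINARY_OP | → 55 | 12 = 63. Stack: [63]
STORE_FAST x → x=63. Stack: []
LOAD_FAST_LOAD_FAST b,c → push -12,5. Stack: [-12, 5]
BINARY_OP + → -12 + 5 = -7. Stack: [-7]
STORE_FAST p → p=-7. Stack: []
LOAD_CONST → push 1. Stack: [1]
LOAD_FAST b → push -12. Stack: [1, -12]
BINARY_OP - → 1 - -12 = 13. Stack: [13]
STORE_FAST q → q=13. Stack: []
LOAD_FAST_LOAD_FAST q,c → push 13,5. Stack: [13, 5]
BINARY_OP // → 13 // 5 = 2. Stack: [2]
RETURN_VALUE → return 2.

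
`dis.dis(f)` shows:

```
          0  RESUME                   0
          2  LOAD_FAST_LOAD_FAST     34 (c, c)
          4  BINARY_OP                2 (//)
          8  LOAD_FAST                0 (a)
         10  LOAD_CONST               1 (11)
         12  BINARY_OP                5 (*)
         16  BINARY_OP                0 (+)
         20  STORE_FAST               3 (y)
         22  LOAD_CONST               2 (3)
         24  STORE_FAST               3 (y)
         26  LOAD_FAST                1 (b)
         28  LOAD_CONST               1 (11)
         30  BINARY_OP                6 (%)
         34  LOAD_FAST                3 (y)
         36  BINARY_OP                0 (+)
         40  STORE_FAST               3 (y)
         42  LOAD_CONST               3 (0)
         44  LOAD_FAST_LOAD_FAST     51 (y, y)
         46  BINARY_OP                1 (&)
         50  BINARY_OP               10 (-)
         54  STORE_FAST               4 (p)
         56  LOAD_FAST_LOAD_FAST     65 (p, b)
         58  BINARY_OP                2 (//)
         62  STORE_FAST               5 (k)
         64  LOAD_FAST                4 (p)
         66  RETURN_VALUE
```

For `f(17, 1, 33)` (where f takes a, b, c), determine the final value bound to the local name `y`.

LOAD_FAST_LOAD_FAST c,c → push 33,33. Stack: [33, 33]
BINARY_OP // → 33 // 33 = 1. Stack: [1]
LOAD_FAST a → push 17. Stack: [1, 17]
LOAD_CONST → push 11. Stack: [1, 17, 11]
BINARY_OP * → 17 * 11 = 187. Stack: [1, 187]
BINARY_OP + → 1 + 187 = 188. Stack: [188]
STORE_FAST y → y=188. Stack: []
LOAD_CONST → push 3. Stack: [3]
STORE_FAST y → y=3. Stack: []
LOAD_FAST b → push 1. Stack: [1]
LOAD_CONST → push 11. Stack: [1, 11]
BINARY_OP % → 1 % 11 = 1. Stack: [1]
LOAD_FAST y → push 3. Stack: [1, 3]
BINARY_OP + → 1 + 3 = 4. Stack: [4]
STORE_FAST y → y=4. Stack: []
LOAD_CONST → push 0. Stack: [0]
LOAD_FAST_LOAD_FAST y,y → push 4,4. Stack: [0, 4, 4]
BINARY_OP & → 4 & 4 = 4. Stack: [0, 4]
BINARY_OP - → 0 - 4 = -4. Stack: [-4]
STORE_FAST p → p=-4. Stack: []
LOAD_FAST_LOAD_FAST p,b → push -4,1. Stack: [-4, 1]
BINARY_OP // → -4 // 1 = -4. Stack: [-4]
STORE_FAST k → k=-4. Stack: []
LOAD_FAST p → push -4. Stack: [-4]
RETURN_VALUE → return -4.

4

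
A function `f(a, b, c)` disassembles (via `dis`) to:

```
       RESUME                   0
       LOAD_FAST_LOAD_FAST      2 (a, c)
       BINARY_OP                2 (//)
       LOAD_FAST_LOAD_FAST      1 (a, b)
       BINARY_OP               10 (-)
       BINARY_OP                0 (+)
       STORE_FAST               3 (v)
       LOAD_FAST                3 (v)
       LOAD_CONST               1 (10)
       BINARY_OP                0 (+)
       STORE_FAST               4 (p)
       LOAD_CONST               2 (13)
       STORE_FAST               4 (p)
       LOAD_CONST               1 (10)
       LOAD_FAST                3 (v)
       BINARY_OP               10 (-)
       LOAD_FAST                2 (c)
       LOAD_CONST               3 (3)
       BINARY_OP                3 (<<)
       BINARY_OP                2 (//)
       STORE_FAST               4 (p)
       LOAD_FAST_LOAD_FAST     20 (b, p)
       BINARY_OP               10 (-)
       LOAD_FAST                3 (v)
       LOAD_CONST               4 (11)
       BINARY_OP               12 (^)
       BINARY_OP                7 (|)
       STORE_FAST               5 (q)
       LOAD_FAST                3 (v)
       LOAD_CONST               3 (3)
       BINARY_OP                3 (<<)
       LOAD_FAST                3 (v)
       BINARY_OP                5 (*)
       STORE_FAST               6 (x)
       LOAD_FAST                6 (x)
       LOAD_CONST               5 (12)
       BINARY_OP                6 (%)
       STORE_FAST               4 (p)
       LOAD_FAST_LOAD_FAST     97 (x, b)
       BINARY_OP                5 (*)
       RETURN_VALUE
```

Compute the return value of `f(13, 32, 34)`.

92416

LOAD_FAST_LOAD_FAST a,c → push 13,34. Stack: [13, 34]
BINARY_OP // → 13 // 34 = 0. Stack: [0]
LOAD_FAST_LOAD_FAST a,b → push 13,32. Stack: [0, 13, 32]
BINARY_OP - → 13 - 32 = -19. Stack: [0, -19]
BINARY_OP + → 0 + -19 = -19. Stack: [-19]
STORE_FAST v → v=-19. Stack: []
LOAD_FAST v → push -19. Stack: [-19]
LOAD_CONST → push 10. Stack: [-19, 10]
BINARY_OP + → -19 + 10 = -9. Stack: [-9]
STORE_FAST p → p=-9. Stack: []
LOAD_CONST → push 13. Stack: [13]
STORE_FAST p → p=13. Stack: []
LOAD_CONST → push 10. Stack: [10]
LOAD_FAST v → push -19. Stack: [10, -19]
BINARY_OP - → 10 - -19 = 29. Stack: [29]
LOAD_FAST c → push 34. Stack: [29, 34]
LOAD_CONST → push 3. Stack: [29, 34, 3]
BINARY_OP << → 34 << 3 = 272. Stack: [29, 272]
BINARY_OP // → 29 // 272 = 0. Stack: [0]
STORE_FAST p → p=0. Stack: []
LOAD_FAST_LOAD_FAST b,p → push 32,0. Stack: [32, 0]
BINARY_OP - → 32 - 0 = 32. Stack: [32]
LOAD_FAST v → push -19. Stack: [32, -19]
LOAD_CONST → push 11. Stack: [32, -19, 11]
BINARY_OP ^ → -19 ^ 11 = -26. Stack: [32, -26]
BINARY_OP | → 32 | -26 = -26. Stack: [-26]
STORE_FAST q → q=-26. Stack: []
LOAD_FAST v → push -19. Stack: [-19]
LOAD_CONST → push 3. Stack: [-19, 3]
BINARY_OP << → -19 << 3 = -152. Stack: [-152]
LOAD_FAST v → push -19. Stack: [-152, -19]
BINARY_OP * → -152 * -19 = 2888. Stack: [2888]
STORE_FAST x → x=2888. Stack: []
LOAD_FAST x → push 2888. Stack: [2888]
LOAD_CONST → push 12. Stack: [2888, 12]
BINARY_OP % → 2888 % 12 = 8. Stack: [8]
STORE_FAST p → p=8. Stack: []
LOAD_FAST_LOAD_FAST x,b → push 2888,32. Stack: [2888, 32]
BINARY_OP * → 2888 * 32 = 92416. Stack: [92416]
RETURN_VALUE → return 92416.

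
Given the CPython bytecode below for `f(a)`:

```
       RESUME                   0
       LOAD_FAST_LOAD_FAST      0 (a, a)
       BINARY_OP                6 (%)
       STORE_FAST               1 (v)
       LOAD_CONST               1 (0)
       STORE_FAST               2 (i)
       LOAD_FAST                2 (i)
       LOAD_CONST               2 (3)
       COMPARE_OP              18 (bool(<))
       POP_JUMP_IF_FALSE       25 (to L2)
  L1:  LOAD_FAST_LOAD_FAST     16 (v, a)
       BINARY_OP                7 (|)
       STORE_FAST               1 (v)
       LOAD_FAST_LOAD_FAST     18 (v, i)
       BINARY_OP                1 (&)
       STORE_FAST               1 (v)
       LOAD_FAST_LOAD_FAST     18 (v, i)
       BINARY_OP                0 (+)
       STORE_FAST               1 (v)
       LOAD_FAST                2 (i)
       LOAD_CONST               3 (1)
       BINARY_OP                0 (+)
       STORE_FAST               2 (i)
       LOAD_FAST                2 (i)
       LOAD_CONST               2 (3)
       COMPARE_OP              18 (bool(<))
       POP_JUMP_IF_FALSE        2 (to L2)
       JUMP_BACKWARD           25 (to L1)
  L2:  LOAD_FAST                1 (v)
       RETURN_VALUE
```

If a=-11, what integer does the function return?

LOAD_FAST_LOAD_FAST a,a → push -11,-11. Stack: [-11, -11]
BINARY_OP % → -11 % -11 = 0. Stack: [0]
STORE_FAST v → v=0. Stack: []
LOAD_CONST → push 0. Stack: [0]
STORE_FAST i → i=0. Stack: []
LOAD_FAST i → push 0. Stack: [0]
LOAD_CONST → push 3. Stack: [0, 3]
COMPARE_OP bool(<) → 0 vs 3 = True. Stack: [True]
POP_JUMP_IF_FALSE → pop True; no jump. Stack: []
LOAD_FAST_LOAD_FAST v,a → push 0,-11. Stack: [0, -11]
BINARY_OP | → 0 | -11 = -11. Stack: [-11]
STORE_FAST v → v=-11. Stack: []
LOAD_FAST_LOAD_FAST v,i → push -11,0. Stack: [-11, 0]
BINARY_OP & → -11 & 0 = 0. Stack: [0]
STORE_FAST v → v=0. Stack: []
LOAD_FAST_LOAD_FAST v,i → push 0,0. Stack: [0, 0]
BINARY_OP + → 0 + 0 = 0. Stack: [0]
STORE_FAST v → v=0. Stack: []
LOAD_FAST i → push 0. Stack: [0]
LOAD_CONST → push 1. Stack: [0, 1]
BINARY_OP + → 0 + 1 = 1. Stack: [1]
STORE_FAST i → i=1. Stack: []
LOAD_FAST i → push 1. Stack: [1]
LOAD_CONST → push 3. Stack: [1, 3]
COMPARE_OP bool(<) → 1 vs 3 = True. Stack: [True]
POP_JUMP_IF_FALSE → pop True; no jump. Stack: []
LOAD_FAST_LOAD_FAST v,a → push 0,-11. Stack: [0, -11]
BINARY_OP | → 0 | -11 = -11. Stack: [-11]
STORE_FAST v → v=-11. Stack: []
LOAD_FAST_LOAD_FAST v,i → push -11,1. Stack: [-11, 1]
BINARY_OP & → -11 & 1 = 1. Stack: [1]
STORE_FAST v → v=1. Stack: []
LOAD_FAST_LOAD_FAST v,i → push 1,1. Stack: [1, 1]
BINARY_OP + → 1 + 1 = 2. Stack: [2]
STORE_FAST v → v=2. Stack: []
LOAD_FAST i → push 1. Stack: [1]
LOAD_CONST → push 1. Stack: [1, 1]
BINARY_OP + → 1 + 1 = 2. Stack: [2]
STORE_FAST i → i=2. Stack: []
LOAD_FAST i → push 2. Stack: [2]
LOAD_CONST → push 3. Stack: [2, 3]
COMPARE_OP bool(<) → 2 vs 3 = True. Stack: [True]
POP_JUMP_IF_FALSE → pop True; no jump. Stack: []
LOAD_FAST_LOAD_FAST v,a → push 2,-11. Stack: [2, -11]
BINARY_OP | → 2 | -11 = -9. Stack: [-9]
STORE_FAST v → v=-9. Stack: []
LOAD_FAST_LOAD_FAST v,i → push -9,2. Stack: [-9, 2]
BINARY_OP & → -9 & 2 = 2. Stack: [2]
STORE_FAST v → v=2. Stack: []
LOAD_FAST_LOAD_FAST v,i → push 2,2. Stack: [2, 2]
BINARY_OP + → 2 + 2 = 4. Stack: [4]
STORE_FAST v → v=4. Stack: []
LOAD_FAST i → push 2. Stack: [2]
LOAD_CONST → push 1. Stack: [2, 1]
BINARY_OP + → 2 + 1 = 3. Stack: [3]
STORE_FAST i → i=3. Stack: []
LOAD_FAST i → push 3. Stack: [3]
LOAD_CONST → push 3. Stack: [3, 3]
COMPARE_OP bool(<) → 3 vs 3 = False. Stack: [False]
POP_JUMP_IF_FALSE → pop False; jump. Stack: []
LOAD_FAST v → push 4. Stack: [4]
RETURN_VALUE → return 4.

4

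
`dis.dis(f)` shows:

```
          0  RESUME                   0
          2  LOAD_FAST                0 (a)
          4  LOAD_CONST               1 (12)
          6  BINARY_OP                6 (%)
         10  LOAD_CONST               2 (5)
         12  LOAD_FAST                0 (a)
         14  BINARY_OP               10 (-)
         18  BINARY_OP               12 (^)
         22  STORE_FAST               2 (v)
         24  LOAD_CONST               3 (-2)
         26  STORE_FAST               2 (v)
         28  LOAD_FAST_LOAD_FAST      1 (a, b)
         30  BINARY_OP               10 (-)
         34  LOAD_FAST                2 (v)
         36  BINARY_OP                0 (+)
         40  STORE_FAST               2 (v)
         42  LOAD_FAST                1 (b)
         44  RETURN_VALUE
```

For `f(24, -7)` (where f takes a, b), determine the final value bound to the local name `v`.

LOAD_FAST a → push 24. Stack: [24]
LOAD_CONST → push 12. Stack: [24, 12]
BINARY_OP % → 24 % 12 = 0. Stack: [0]
LOAD_CONST → push 5. Stack: [0, 5]
LOAD_FAST a → push 24. Stack: [0, 5, 24]
BINARY_OP - → 5 - 24 = -19. Stack: [0, -19]
BINARY_OP ^ → 0 ^ -19 = -19. Stack: [-19]
STORE_FAST v → v=-19. Stack: []
LOAD_CONST → push -2. Stack: [-2]
STORE_FAST v → v=-2. Stack: []
LOAD_FAST_LOAD_FAST a,b → push 24,-7. Stack: [24, -7]
BINARY_OP - → 24 - -7 = 31. Stack: [31]
LOAD_FAST v → push -2. Stack: [31, -2]
BINARY_OP + → 31 + -2 = 29. Stack: [29]
STORE_FAST v → v=29. Stack: []
LOAD_FAST b → push -7. Stack: [-7]
RETURN_VALUE → return -7.

29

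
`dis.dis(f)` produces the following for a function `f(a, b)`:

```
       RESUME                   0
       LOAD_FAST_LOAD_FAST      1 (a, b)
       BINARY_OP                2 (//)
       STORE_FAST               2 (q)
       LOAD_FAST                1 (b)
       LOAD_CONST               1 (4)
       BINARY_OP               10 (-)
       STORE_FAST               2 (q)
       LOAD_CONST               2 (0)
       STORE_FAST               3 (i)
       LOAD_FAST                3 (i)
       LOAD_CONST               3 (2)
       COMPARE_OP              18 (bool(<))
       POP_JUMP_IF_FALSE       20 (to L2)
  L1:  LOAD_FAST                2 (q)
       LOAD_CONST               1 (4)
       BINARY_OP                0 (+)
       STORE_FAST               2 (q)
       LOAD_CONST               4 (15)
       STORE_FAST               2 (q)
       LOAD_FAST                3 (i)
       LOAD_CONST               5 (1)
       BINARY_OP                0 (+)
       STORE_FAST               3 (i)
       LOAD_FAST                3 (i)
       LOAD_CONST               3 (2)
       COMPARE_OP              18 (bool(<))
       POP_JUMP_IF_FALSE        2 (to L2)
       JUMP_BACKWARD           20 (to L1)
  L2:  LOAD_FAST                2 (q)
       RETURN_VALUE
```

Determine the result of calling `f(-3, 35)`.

15

LOAD_FAST_LOAD_FAST a,b → push -3,35. Stack: [-3, 35]
BINARY_OP // → -3 // 35 = -1. Stack: [-1]
STORE_FAST q → q=-1. Stack: []
LOAD_FAST b → push 35. Stack: [35]
LOAD_CONST → push 4. Stack: [35, 4]
BINARY_OP - → 35 - 4 = 31. Stack: [31]
STORE_FAST q → q=31. Stack: []
LOAD_CONST → push 0. Stack: [0]
STORE_FAST i → i=0. Stack: []
LOAD_FAST i → push 0. Stack: [0]
LOAD_CONST → push 2. Stack: [0, 2]
COMPARE_OP bool(<) → 0 vs 2 = True. Stack: [True]
POP_JUMP_IF_FALSE → pop True; no jump. Stack: []
LOAD_FAST q → push 31. Stack: [31]
LOAD_CONST → push 4. Stack: [31, 4]
BINARY_OP + → 31 + 4 = 35. Stack: [35]
STORE_FAST q → q=35. Stack: []
LOAD_CONST → push 15. Stack: [15]
STORE_FAST q → q=15. Stack: []
LOAD_FAST i → push 0. Stack: [0]
LOAD_CONST → push 1. Stack: [0, 1]
BINARY_OP + → 0 + 1 = 1. Stack: [1]
STORE_FAST i → i=1. Stack: []
LOAD_FAST i → push 1. Stack: [1]
LOAD_CONST → push 2. Stack: [1, 2]
COMPARE_OP bool(<) → 1 vs 2 = True. Stack: [True]
POP_JUMP_IF_FALSE → pop True; no jump. Stack: []
LOAD_FAST q → push 15. Stack: [15]
LOAD_CONST → push 4. Stack: [15, 4]
BINARY_OP + → 15 + 4 = 19. Stack: [19]
STORE_FAST q → q=19. Stack: []
LOAD_CONST → push 15. Stack: [15]
STORE_FAST q → q=15. Stack: []
LOAD_FAST i → push 1. Stack: [1]
LOAD_CONST → push 1. Stack: [1, 1]
BINARY_OP + → 1 + 1 = 2. Stack: [2]
STORE_FAST i → i=2. Stack: []
LOAD_FAST i → push 2. Stack: [2]
LOAD_CONST → push 2. Stack: [2, 2]
COMPARE_OP bool(<) → 2 vs 2 = False. Stack: [False]
POP_JUMP_IF_FALSE → pop False; jump. Stack: []
LOAD_FAST q → push 15. Stack: [15]
RETURN_VALUE → return 15.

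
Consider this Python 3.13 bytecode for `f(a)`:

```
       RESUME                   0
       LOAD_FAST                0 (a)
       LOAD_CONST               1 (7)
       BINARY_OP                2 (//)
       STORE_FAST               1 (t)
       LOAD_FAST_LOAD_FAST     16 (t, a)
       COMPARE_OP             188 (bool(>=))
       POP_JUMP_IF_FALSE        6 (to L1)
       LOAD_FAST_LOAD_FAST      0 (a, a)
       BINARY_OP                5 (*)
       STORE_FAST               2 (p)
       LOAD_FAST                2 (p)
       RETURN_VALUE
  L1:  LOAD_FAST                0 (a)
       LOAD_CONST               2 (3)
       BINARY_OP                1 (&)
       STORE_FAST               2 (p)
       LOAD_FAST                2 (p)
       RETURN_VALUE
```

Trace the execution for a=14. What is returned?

LOAD_FAST a → push 14. Stack: [14]
LOAD_CONST → push 7. Stack: [14, 7]
BINARY_OP // → 14 // 7 = 2. Stack: [2]
STORE_FAST t → t=2. Stack: []
LOAD_FAST_LOAD_FAST t,a → push 2,14. Stack: [2, 14]
COMPARE_OP bool(>=) → 2 vs 14 = False. Stack: [False]
POP_JUMP_IF_FALSE → pop False; jump. Stack: []
LOAD_FAST a → push 14. Stack: [14]
LOAD_CONST → push 3. Stack: [14, 3]
BINARY_OP & → 14 & 3 = 2. Stack: [2]
STORE_FAST p → p=2. Stack: []
LOAD_FAST p → push 2. Stack: [2]
RETURN_VALUE → return 2.

2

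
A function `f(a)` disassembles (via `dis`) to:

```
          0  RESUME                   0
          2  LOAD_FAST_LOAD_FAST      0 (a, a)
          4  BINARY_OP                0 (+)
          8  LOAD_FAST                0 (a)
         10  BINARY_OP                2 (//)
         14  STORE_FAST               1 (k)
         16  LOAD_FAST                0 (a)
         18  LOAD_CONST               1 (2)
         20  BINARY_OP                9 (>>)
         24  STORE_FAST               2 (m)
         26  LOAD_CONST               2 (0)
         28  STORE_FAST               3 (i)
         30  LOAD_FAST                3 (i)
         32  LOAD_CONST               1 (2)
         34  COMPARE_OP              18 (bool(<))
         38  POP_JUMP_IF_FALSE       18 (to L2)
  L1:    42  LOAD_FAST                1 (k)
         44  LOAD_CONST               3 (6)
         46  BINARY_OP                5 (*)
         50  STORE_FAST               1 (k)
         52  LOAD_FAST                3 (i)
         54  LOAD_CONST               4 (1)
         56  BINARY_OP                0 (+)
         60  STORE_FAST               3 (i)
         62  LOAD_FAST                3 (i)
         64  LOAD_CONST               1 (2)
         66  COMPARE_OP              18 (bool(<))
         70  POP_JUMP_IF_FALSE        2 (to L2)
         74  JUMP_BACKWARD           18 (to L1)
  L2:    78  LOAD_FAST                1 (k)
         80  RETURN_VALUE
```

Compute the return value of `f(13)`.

72

LOAD_FAST_LOAD_FAST a,a → push 13,13. Stack: [13, 13]
BINARY_OP + → 13 + 13 = 26. Stack: [26]
LOAD_FAST a → push 13. Stack: [26, 13]
BINARY_OP // → 26 // 13 = 2. Stack: [2]
STORE_FAST k → k=2. Stack: []
LOAD_FAST a → push 13. Stack: [13]
LOAD_CONST → push 2. Stack: [13, 2]
BINARY_OP >> → 13 >> 2 = 3. Stack: [3]
STORE_FAST m → m=3. Stack: []
LOAD_CONST → push 0. Stack: [0]
STORE_FAST i → i=0. Stack: []
LOAD_FAST i → push 0. Stack: [0]
LOAD_CONST → push 2. Stack: [0, 2]
COMPARE_OP bool(<) → 0 vs 2 = True. Stack: [True]
POP_JUMP_IF_FALSE → pop True; no jump. Stack: []
LOAD_FAST k → push 2. Stack: [2]
LOAD_CONST → push 6. Stack: [2, 6]
BINARY_OP * → 2 * 6 = 12. Stack: [12]
STORE_FAST k → k=12. Stack: []
LOAD_FAST i → push 0. Stack: [0]
LOAD_CONST → push 1. Stack: [0, 1]
BINARY_OP + → 0 + 1 = 1. Stack: [1]
STORE_FAST i → i=1. Stack: []
LOAD_FAST i → push 1. Stack: [1]
LOAD_CONST → push 2. Stack: [1, 2]
COMPARE_OP bool(<) → 1 vs 2 = True. Stack: [True]
POP_JUMP_IF_FALSE → pop True; no jump. Stack: []
LOAD_FAST k → push 12. Stack: [12]
LOAD_CONST → push 6. Stack: [12, 6]
BINARY_OP * → 12 * 6 = 72. Stack: [72]
STORE_FAST k → k=72. Stack: []
LOAD_FAST i → push 1. Stack: [1]
LOAD_CONST → push 1. Stack: [1, 1]
BINARY_OP + → 1 + 1 = 2. Stack: [2]
STORE_FAST i → i=2. Stack: []
LOAD_FAST i → push 2. Stack: [2]
LOAD_CONST → push 2. Stack: [2, 2]
COMPARE_OP bool(<) → 2 vs 2 = False. Stack: [False]
POP_JUMP_IF_FALSE → pop False; jump. Stack: []
LOAD_FAST k → push 72. Stack: [72]
RETURN_VALUE → return 72.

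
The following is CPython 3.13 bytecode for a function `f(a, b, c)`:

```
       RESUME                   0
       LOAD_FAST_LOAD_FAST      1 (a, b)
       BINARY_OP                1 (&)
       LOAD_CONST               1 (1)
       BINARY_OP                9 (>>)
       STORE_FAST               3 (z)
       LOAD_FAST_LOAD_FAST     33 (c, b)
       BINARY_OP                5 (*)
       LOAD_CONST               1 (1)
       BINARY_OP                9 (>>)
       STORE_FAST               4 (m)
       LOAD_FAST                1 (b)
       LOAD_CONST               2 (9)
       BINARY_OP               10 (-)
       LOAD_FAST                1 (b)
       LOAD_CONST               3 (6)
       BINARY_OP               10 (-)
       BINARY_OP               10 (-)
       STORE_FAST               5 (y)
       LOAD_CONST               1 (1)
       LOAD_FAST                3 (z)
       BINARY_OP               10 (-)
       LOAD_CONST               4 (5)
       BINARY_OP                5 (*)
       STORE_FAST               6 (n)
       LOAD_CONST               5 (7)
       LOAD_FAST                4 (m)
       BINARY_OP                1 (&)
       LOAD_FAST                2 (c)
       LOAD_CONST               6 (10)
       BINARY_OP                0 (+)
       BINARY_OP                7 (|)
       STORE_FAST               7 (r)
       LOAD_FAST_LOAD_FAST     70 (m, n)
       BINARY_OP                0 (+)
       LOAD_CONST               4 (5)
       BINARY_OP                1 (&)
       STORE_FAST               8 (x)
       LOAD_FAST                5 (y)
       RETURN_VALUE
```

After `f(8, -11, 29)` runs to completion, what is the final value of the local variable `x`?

5

LOAD_FAST_LOAD_FAST a,b → push 8,-11. Stack: [8, -11]
BINARY_OP & → 8 & -11 = 0. Stack: [0]
LOAD_CONST → push 1. Stack: [0, 1]
BINARY_OP >> → 0 >> 1 = 0. Stack: [0]
STORE_FAST z → z=0. Stack: []
LOAD_FAST_LOAD_FAST c,b → push 29,-11. Stack: [29, -11]
BINARY_OP * → 29 * -11 = -319. Stack: [-319]
LOAD_CONST → push 1. Stack: [-319, 1]
BINARY_OP >> → -319 >> 1 = -160. Stack: [-160]
STORE_FAST m → m=-160. Stack: []
LOAD_FAST b → push -11. Stack: [-11]
LOAD_CONST → push 9. Stack: [-11, 9]
BINARY_OP - → -11 - 9 = -20. Stack: [-20]
LOAD_FAST b → push -11. Stack: [-20, -11]
LOAD_CONST → push 6. Stack: [-20, -11, 6]
BINARY_OP - → -11 - 6 = -17. Stack: [-20, -17]
BINARY_OP - → -20 - -17 = -3. Stack: [-3]
STORE_FAST y → y=-3. Stack: []
LOAD_CONST → push 1. Stack: [1]
LOAD_FAST z → push 0. Stack: [1, 0]
BINARY_OP - → 1 - 0 = 1. Stack: [1]
LOAD_CONST → push 5. Stack: [1, 5]
BINARY_OP * → 1 * 5 = 5. Stack: [5]
STORE_FAST n → n=5. Stack: []
LOAD_CONST → push 7. Stack: [7]
LOAD_FAST m → push -160. Stack: [7, -160]
BINARY_OP & → 7 & -160 = 0. Stack: [0]
LOAD_FAST c → push 29. Stack: [0, 29]
LOAD_CONST → push 10. Stack: [0, 29, 10]
BINARY_OP + → 29 + 10 = 39. Stack: [0, 39]
BINARY_OP | → 0 | 39 = 39. Stack: [39]
STORE_FAST r → r=39. Stack: []
LOAD_FAST_LOAD_FAST m,n → push -160,5. Stack: [-160, 5]
BINARY_OP + → -160 + 5 = -155. Stack: [-155]
LOAD_CONST → push 5. Stack: [-155, 5]
BINARY_OP & → -155 & 5 = 5. Stack: [5]
STORE_FAST x → x=5. Stack: []
LOAD_FAST y → push -3. Stack: [-3]
RETURN_VALUE → return -3.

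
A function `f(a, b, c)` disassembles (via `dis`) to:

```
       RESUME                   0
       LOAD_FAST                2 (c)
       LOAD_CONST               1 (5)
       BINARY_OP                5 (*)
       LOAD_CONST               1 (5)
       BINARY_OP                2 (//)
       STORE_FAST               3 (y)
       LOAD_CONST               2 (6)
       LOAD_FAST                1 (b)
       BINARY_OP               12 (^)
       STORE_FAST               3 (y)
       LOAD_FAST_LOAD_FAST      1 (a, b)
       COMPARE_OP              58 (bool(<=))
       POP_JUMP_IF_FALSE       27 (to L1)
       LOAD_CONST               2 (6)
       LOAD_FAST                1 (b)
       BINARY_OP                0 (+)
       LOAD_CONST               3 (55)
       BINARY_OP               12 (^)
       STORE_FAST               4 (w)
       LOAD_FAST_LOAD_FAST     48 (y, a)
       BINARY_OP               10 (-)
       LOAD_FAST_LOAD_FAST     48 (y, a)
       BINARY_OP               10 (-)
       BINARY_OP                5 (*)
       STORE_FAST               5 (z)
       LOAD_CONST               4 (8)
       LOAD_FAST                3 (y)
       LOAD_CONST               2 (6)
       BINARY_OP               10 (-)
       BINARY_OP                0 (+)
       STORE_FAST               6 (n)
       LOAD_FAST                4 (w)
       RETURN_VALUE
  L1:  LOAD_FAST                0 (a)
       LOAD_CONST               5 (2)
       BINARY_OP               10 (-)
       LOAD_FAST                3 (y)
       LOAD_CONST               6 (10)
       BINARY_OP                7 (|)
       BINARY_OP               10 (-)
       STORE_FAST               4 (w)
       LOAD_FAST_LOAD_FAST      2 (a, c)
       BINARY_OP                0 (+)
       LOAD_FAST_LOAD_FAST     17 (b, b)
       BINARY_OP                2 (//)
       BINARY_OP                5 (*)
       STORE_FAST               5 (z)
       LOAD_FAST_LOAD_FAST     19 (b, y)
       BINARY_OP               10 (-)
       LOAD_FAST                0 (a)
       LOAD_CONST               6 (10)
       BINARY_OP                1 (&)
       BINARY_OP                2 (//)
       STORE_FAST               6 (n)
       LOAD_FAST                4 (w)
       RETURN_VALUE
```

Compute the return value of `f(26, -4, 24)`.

30

LOAD_FAST c → push 24. Stack: [24]
LOAD_CONST → push 5. Stack: [24, 5]
BINARY_OP * → 24 * 5 = 120. Stack: [120]
LOAD_CONST → push 5. Stack: [120, 5]
BINARY_OP // → 120 // 5 = 24. Stack: [24]
STORE_FAST y → y=24. Stack: []
LOAD_CONST → push 6. Stack: [6]
LOAD_FAST b → push -4. Stack: [6, -4]
BINARY_OP ^ → 6 ^ -4 = -6. Stack: [-6]
STORE_FAST y → y=-6. Stack: []
LOAD_FAST_LOAD_FAST a,b → push 26,-4. Stack: [26, -4]
COMPARE_OP bool(<=) → 26 vs -4 = False. Stack: [False]
POP_JUMP_IF_FALSE → pop False; jump. Stack: []
LOAD_FAST a → push 26. Stack: [26]
LOAD_CONST → push 2. Stack: [26, 2]
BINARY_OP - → 26 - 2 = 24. Stack: [24]
LOAD_FAST y → push -6. Stack: [24, -6]
LOAD_CONST → push 10. Stack: [24, -6, 10]
BINARY_OP | → -6 | 10 = -6. Stack: [24, -6]
BINARY_OP - → 24 - -6 = 30. Stack: [30]
STORE_FAST w → w=30. Stack: []
LOAD_FAST_LOAD_FAST a,c → push 26,24. Stack: [26, 24]
BINARY_OP + → 26 + 24 = 50. Stack: [50]
LOAD_FAST_LOAD_FAST b,b → push -4,-4. Stack: [50, -4, -4]
BINARY_OP // → -4 // -4 = 1. Stack: [50, 1]
BINARY_OP * → 50 * 1 = 50. Stack: [50]
STORE_FAST z → z=50. Stack: []
LOAD_FAST_LOAD_FAST b,y → push -4,-6. Stack: [-4, -6]
BINARY_OP - → -4 - -6 = 2. Stack: [2]
LOAD_FAST a → push 26. Stack: [2, 26]
LOAD_CONST → push 10. Stack: [2, 26, 10]
BINARY_OP & → 26 & 10 = 10. Stack: [2, 10]
BINARY_OP // → 2 // 10 = 0. Stack: [0]
STORE_FAST n → n=0. Stack: []
LOAD_FAST w → push 30. Stack: [30]
RETURN_VALUE → return 30.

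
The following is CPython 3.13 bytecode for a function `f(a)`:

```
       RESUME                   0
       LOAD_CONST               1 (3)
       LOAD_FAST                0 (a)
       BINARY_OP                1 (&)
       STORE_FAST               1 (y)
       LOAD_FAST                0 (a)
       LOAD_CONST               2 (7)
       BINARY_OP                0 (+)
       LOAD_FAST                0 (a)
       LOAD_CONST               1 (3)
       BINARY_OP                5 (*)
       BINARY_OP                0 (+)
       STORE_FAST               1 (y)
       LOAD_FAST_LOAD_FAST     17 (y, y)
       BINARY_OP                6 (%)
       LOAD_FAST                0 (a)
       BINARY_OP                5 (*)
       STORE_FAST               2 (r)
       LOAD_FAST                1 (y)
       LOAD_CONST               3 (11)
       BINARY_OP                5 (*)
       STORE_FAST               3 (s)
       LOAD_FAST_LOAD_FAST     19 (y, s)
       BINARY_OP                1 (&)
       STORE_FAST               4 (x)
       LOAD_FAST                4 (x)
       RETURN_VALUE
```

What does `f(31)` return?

129

LOAD_CONST → push 3. Stack: [3]
LOAD_FAST a → push 31. Stack: [3, 31]
BINARY_OP & → 3 & 31 = 3. Stack: [3]
STORE_FAST y → y=3. Stack: []
LOAD_FAST a → push 31. Stack: [31]
LOAD_CONST → push 7. Stack: [31, 7]
BINARY_OP + → 31 + 7 = 38. Stack: [38]
LOAD_FAST a → push 31. Stack: [38, 31]
LOAD_CONST → push 3. Stack: [38, 31, 3]
BINARY_OP * → 31 * 3 = 93. Stack: [38, 93]
BINARY_OP + → 38 + 93 = 131. Stack: [131]
STORE_FAST y → y=131. Stack: []
LOAD_FAST_LOAD_FAST y,y → push 131,131. Stack: [131, 131]
BINARY_OP % → 131 % 131 = 0. Stack: [0]
LOAD_FAST a → push 31. Stack: [0, 31]
BINARY_OP * → 0 * 31 = 0. Stack: [0]
STORE_FAST r → r=0. Stack: []
LOAD_FAST y → push 131. Stack: [131]
LOAD_CONST → push 11. Stack: [131, 11]
BINARY_OP * → 131 * 11 = 1441. Stack: [1441]
STORE_FAST s → s=1441. Stack: []
LOAD_FAST_LOAD_FAST y,s → push 131,1441. Stack: [131, 1441]
BINARY_OP & → 131 & 1441 = 129. Stack: [129]
STORE_FAST x → x=129. Stack: []
LOAD_FAST x → push 129. Stack: [129]
RETURN_VALUE → return 129.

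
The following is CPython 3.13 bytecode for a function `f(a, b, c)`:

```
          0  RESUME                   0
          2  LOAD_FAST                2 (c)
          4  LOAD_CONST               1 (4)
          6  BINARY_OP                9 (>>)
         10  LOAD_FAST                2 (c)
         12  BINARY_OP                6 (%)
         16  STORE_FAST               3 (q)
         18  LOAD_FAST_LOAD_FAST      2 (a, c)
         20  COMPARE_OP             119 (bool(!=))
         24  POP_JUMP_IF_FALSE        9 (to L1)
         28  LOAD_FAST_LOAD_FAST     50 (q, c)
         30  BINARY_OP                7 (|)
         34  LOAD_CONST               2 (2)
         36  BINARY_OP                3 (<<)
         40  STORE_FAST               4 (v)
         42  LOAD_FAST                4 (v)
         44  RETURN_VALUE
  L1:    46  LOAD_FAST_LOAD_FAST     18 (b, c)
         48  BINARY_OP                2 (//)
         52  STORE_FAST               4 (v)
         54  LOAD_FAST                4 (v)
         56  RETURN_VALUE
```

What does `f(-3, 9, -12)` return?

-4

LOAD_FAST c → push -12. Stack: [-12]
LOAD_CONST → push 4. Stack: [-12, 4]
BINARY_OP >> → -12 >> 4 = -1. Stack: [-1]
LOAD_FAST c → push -12. Stack: [-1, -12]
BINARY_OP % → -1 % -12 = -1. Stack: [-1]
STORE_FAST q → q=-1. Stack: []
LOAD_FAST_LOAD_FAST a,c → push -3,-12. Stack: [-3, -12]
COMPARE_OP bool(!=) → -3 vs -12 = True. Stack: [True]
POP_JUMP_IF_FALSE → pop True; no jump. Stack: []
LOAD_FAST_LOAD_FAST q,c → push -1,-12. Stack: [-1, -12]
BINARY_OP | → -1 | -12 = -1. Stack: [-1]
LOAD_CONST → push 2. Stack: [-1, 2]
BINARY_OP << → -1 << 2 = -4. Stack: [-4]
STORE_FAST v → v=-4. Stack: []
LOAD_FAST v → push -4. Stack: [-4]
RETURN_VALUE → return -4.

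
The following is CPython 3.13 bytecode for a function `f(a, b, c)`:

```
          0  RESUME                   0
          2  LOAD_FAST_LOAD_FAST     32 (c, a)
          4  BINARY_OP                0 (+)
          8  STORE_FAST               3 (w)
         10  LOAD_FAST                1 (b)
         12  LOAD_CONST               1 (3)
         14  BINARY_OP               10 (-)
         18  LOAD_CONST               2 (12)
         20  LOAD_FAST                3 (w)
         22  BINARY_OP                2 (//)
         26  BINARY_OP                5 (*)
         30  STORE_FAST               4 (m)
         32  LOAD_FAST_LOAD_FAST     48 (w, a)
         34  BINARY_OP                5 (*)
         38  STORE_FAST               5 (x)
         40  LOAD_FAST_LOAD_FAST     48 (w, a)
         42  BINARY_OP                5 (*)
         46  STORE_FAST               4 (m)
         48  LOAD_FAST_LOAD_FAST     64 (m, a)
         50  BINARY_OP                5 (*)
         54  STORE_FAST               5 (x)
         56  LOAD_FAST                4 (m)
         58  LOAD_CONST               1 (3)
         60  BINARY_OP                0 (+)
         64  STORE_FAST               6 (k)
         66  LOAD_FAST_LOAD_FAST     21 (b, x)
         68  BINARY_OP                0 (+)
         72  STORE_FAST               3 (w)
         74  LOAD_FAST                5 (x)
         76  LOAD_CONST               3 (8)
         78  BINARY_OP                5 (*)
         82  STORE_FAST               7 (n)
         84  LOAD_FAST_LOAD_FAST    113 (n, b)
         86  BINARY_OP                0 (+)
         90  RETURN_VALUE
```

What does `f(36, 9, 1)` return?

383625

LOAD_FAST_LOAD_FAST c,a → push 1,36. Stack: [1, 36]
BINARY_OP + → 1 + 36 = 37. Stack: [37]
STORE_FAST w → w=37. Stack: []
LOAD_FAST b → push 9. Stack: [9]
LOAD_CONST → push 3. Stack: [9, 3]
BINARY_OP - → 9 - 3 = 6. Stack: [6]
LOAD_CONST → push 12. Stack: [6, 12]
LOAD_FAST w → push 37. Stack: [6, 12, 37]
BINARY_OP // → 12 // 37 = 0. Stack: [6, 0]
BINARY_OP * → 6 * 0 = 0. Stack: [0]
STORE_FAST m → m=0. Stack: []
LOAD_FAST_LOAD_FAST w,a → push 37,36. Stack: [37, 36]
BINARY_OP * → 37 * 36 = 1332. Stack: [1332]
STORE_FAST x → x=1332. Stack: []
LOAD_FAST_LOAD_FAST w,a → push 37,36. Stack: [37, 36]
BINARY_OP * → 37 * 36 = 1332. Stack: [1332]
STORE_FAST m → m=1332. Stack: []
LOAD_FAST_LOAD_FAST m,a → push 1332,36. Stack: [1332, 36]
BINARY_OP * → 1332 * 36 = 47952. Stack: [47952]
STORE_FAST x → x=47952. Stack: []
LOAD_FAST m → push 1332. Stack: [1332]
LOAD_CONST → push 3. Stack: [1332, 3]
BINARY_OP + → 1332 + 3 = 1335. Stack: [1335]
STORE_FAST k → k=1335. Stack: []
LOAD_FAST_LOAD_FAST b,x → push 9,47952. Stack: [9, 47952]
BINARY_OP + → 9 + 47952 = 47961. Stack: [47961]
STORE_FAST w → w=47961. Stack: []
LOAD_FAST x → push 47952. Stack: [47952]
LOAD_CONST → push 8. Stack: [47952, 8]
BINARY_OP * → 47952 * 8 = 383616. Stack: [383616]
STORE_FAST n → n=383616. Stack: []
LOAD_FAST_LOAD_FAST n,b → push 383616,9. Stack: [383616, 9]
BINARY_OP + → 383616 + 9 = 383625. Stack: [383625]
RETURN_VALUE → return 383625.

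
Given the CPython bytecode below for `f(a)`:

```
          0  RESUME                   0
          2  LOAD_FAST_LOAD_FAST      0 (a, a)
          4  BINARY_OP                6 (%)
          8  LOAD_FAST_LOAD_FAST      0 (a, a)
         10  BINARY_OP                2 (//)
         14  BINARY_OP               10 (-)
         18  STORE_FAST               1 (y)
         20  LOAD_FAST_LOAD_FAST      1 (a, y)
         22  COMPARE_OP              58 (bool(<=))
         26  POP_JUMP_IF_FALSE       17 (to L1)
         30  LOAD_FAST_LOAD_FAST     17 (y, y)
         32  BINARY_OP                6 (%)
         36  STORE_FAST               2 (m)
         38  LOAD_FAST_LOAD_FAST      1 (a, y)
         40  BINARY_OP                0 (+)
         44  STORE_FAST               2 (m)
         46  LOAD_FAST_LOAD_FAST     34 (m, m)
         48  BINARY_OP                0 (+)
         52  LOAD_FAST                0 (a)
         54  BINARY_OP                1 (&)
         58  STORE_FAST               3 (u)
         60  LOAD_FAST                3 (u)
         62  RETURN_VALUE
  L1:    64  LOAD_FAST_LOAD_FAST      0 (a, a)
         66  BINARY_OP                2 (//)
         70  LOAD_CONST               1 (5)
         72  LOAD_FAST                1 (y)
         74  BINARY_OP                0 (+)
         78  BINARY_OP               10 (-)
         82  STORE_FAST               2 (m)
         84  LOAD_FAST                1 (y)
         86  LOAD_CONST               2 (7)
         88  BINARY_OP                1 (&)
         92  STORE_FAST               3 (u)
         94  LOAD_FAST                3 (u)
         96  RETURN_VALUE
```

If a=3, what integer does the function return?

7

LOAD_FAST_LOAD_FAST a,a → push 3,3. Stack: [3, 3]
BINARY_OP % → 3 % 3 = 0. Stack: [0]
LOAD_FAST_LOAD_FAST a,a → push 3,3. Stack: [0, 3, 3]
BINARY_OP // → 3 // 3 = 1. Stack: [0, 1]
BINARY_OP - → 0 - 1 = -1. Stack: [-1]
STORE_FAST y → y=-1. Stack: []
LOAD_FAST_LOAD_FAST a,y → push 3,-1. Stack: [3, -1]
COMPARE_OP bool(<=) → 3 vs -1 = False. Stack: [False]
POP_JUMP_IF_FALSE → pop False; jump. Stack: []
LOAD_FAST_LOAD_FAST a,a → push 3,3. Stack: [3, 3]
BINARY_OP // → 3 // 3 = 1. Stack: [1]
LOAD_CONST → push 5. Stack: [1, 5]
LOAD_FAST y → push -1. Stack: [1, 5, -1]
BINARY_OP + → 5 + -1 = 4. Stack: [1, 4]
BINARY_OP - → 1 - 4 = -3. Stack: [-3]
STORE_FAST m → m=-3. Stack: []
LOAD_FAST y → push -1. Stack: [-1]
LOAD_CONST → push 7. Stack: [-1, 7]
BINARY_OP & → -1 & 7 = 7. Stack: [7]
STORE_FAST u → u=7. Stack: []
LOAD_FAST u → push 7. Stack: [7]
RETURN_VALUE → return 7.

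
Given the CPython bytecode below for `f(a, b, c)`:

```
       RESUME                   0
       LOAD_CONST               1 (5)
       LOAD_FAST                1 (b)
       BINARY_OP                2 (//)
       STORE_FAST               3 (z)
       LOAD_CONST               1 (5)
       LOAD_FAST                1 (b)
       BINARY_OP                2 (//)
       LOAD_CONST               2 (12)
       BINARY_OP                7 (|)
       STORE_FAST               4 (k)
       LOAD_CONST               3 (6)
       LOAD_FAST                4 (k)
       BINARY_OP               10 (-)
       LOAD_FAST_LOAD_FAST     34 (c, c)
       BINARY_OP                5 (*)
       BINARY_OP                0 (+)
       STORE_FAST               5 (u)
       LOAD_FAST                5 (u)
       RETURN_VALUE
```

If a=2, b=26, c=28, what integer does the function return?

LOAD_CONST → push 5. Stack: [5]
LOAD_FAST b → push 26. Stack: [5, 26]
BINARY_OP // → 5 // 26 = 0. Stack: [0]
STORE_FAST z → z=0. Stack: []
LOAD_CONST → push 5. Stack: [5]
LOAD_FAST b → push 26. Stack: [5, 26]
BINARY_OP // → 5 // 26 = 0. Stack: [0]
LOAD_CONST → push 12. Stack: [0, 12]
BINARY_OP | → 0 | 12 = 12. Stack: [12]
STORE_FAST k → k=12. Stack: []
LOAD_CONST → push 6. Stack: [6]
LOAD_FAST k → push 12. Stack: [6, 12]
BINARY_OP - → 6 - 12 = -6. Stack: [-6]
LOAD_FAST_LOAD_FAST c,c → push 28,28. Stack: [-6, 28, 28]
BINARY_OP * → 28 * 28 = 784. Stack: [-6, 784]
BINARY_OP + → -6 + 784 = 778. Stack: [778]
STORE_FAST u → u=778. Stack: []
LOAD_FAST u → push 778. Stack: [778]
RETURN_VALUE → return 778.

778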